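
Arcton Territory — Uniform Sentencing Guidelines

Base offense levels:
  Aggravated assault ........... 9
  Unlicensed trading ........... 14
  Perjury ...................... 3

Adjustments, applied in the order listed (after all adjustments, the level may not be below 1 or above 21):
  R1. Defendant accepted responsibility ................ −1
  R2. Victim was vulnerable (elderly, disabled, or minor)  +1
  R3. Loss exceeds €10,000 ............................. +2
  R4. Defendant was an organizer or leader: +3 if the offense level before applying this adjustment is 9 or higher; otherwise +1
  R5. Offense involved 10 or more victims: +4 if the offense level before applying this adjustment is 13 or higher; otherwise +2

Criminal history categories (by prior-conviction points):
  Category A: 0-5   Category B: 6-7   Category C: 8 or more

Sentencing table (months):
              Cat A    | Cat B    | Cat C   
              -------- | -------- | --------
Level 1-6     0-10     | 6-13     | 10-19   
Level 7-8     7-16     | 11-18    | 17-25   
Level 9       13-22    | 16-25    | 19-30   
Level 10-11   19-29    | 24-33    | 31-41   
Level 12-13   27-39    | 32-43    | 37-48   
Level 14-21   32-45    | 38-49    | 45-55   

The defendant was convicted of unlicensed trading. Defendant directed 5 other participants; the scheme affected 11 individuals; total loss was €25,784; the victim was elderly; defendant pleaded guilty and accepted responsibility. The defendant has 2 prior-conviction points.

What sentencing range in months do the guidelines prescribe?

32-45 months

Base offense level for unlicensed trading: 14.
R1 applies: 14 − 1 = 13.
R2 applies: 13 + 1 = 14.
R3 applies: 14 + 2 = 16.
R4 applies (level before this adjustment is 16 ≥ 9, so +3): 16 + 3 = 19.
R5 applies (level before this adjustment is 19 ≥ 13, so +4): 19 + 4 = 23.
Level 23 exceeds the maximum of 21; capped at 21.
Final offense level: 21.
Criminal history: 2 prior points → Category A (0-5).
Level 21 falls in the 14-21 band.
Grid: Level 14-21 × Category A = 32-45 months.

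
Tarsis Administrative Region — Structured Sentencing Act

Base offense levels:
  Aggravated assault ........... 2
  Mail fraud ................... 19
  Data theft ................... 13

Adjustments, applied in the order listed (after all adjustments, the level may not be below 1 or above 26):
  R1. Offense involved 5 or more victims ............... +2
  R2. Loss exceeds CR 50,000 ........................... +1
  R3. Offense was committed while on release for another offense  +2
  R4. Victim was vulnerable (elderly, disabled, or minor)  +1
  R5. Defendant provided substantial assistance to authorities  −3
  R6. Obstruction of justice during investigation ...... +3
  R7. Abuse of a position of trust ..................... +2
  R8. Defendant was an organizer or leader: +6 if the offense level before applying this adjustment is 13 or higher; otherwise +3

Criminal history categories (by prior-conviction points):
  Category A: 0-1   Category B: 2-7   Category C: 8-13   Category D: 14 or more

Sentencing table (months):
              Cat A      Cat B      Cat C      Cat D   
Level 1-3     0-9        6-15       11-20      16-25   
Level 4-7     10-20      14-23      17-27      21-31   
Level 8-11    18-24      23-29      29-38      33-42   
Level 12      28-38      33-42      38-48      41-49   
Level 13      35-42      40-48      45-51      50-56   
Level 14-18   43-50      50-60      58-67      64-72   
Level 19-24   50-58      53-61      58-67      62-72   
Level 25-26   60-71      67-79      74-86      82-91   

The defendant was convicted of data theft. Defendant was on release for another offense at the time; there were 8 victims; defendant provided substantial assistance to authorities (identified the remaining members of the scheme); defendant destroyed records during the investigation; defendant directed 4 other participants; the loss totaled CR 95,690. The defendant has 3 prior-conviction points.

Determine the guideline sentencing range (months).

Base offense level for data theft: 13.
R1 applies: 13 + 2 = 15.
R2 applies: 15 + 1 = 16.
R3 applies: 16 + 2 = 18.
R5 applies: 18 − 3 = 15.
R6 applies: 15 + 3 = 18.
R7 does not apply.
R8 applies (level before this adjustment is 18 ≥ 13, so +6): 18 + 6 = 24.
Final offense level: 24.
Criminal history: 3 prior points → Category B (2-7).
Level 24 falls in the 19-24 band.
Grid: Level 19-24 × Category B = 53-61 months.

53-61 months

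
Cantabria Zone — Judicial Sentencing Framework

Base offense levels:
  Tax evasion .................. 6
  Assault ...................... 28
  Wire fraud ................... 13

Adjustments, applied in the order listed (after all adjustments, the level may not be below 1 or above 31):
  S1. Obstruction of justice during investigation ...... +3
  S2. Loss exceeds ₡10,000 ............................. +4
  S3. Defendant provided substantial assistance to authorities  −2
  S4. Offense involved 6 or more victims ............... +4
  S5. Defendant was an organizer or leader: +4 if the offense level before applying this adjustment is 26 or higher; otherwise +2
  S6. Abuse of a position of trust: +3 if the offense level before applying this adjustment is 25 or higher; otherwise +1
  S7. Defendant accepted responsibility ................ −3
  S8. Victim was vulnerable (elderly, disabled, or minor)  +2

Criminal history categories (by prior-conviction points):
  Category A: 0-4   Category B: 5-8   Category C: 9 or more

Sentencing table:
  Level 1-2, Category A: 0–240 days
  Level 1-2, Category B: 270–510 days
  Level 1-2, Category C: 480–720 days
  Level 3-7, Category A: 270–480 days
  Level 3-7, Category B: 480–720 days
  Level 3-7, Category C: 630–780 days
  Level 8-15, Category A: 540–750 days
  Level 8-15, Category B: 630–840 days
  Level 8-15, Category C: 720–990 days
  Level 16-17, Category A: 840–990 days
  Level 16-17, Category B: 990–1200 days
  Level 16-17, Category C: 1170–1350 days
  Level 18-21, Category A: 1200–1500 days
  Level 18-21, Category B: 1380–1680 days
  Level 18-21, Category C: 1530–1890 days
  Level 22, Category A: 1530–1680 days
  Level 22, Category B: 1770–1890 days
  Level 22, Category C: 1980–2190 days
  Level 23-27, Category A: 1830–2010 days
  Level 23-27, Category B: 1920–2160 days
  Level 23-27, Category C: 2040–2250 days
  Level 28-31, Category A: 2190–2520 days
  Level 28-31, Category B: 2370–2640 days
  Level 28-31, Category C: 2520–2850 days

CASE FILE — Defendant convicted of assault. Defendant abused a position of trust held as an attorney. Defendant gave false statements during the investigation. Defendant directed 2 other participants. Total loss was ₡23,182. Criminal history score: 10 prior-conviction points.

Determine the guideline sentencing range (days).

Base offense level for assault: 28.
S1 applies: 28 + 3 = 31.
S2 applies: 31 + 4 = 35.
S4 does not apply.
S5 applies (level before this adjustment is 35 ≥ 26, so +4): 35 + 4 = 39.
S6 applies (level before this adjustment is 39 ≥ 25, so +3): 39 + 3 = 42.
S8 does not apply.
Level 42 exceeds the maximum of 31; capped at 31.
Final offense level: 31.
Criminal history: 10 prior points → Category C (9+).
Level 31 falls in the 28-31 band.
Grid: Level 28-31 × Category C = 2520-2850 days.

2520-2850 days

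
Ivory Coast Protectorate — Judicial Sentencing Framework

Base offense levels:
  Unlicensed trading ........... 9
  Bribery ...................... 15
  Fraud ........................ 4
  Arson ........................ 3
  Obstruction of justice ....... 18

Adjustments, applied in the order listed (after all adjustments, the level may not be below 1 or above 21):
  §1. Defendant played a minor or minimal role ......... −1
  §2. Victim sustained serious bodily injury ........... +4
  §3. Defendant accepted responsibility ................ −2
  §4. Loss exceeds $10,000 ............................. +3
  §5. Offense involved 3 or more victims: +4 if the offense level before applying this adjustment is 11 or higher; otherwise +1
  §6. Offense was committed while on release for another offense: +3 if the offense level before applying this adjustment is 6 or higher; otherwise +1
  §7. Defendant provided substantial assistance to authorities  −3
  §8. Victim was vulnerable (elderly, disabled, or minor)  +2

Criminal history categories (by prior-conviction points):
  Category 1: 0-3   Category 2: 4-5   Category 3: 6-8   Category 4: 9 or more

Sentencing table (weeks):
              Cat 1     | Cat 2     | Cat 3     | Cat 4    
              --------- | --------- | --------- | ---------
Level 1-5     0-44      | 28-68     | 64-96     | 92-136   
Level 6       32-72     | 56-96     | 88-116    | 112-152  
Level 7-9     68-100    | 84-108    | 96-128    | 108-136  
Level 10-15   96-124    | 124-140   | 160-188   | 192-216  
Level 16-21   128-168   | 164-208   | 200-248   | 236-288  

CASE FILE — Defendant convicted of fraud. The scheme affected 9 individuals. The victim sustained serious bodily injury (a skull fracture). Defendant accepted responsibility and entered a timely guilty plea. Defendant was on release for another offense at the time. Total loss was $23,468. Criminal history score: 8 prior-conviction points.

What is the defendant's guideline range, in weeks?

Base offense level for fraud: 4.
§2 applies: 4 + 4 = 8.
§3 applies: 8 − 2 = 6.
§4 applies: 6 + 3 = 9.
§5 applies (level before this adjustment is 9 < 11, so +1): 9 + 1 = 10.
§6 applies (level before this adjustment is 10 ≥ 6, so +3): 10 + 3 = 13.
§7 does not apply.
Final offense level: 13.
Criminal history: 8 prior points → Category 3 (6-8).
Level 13 falls in the 10-15 band.
Grid: Level 10-15 × Category 3 = 160-188 weeks.

160-188 weeks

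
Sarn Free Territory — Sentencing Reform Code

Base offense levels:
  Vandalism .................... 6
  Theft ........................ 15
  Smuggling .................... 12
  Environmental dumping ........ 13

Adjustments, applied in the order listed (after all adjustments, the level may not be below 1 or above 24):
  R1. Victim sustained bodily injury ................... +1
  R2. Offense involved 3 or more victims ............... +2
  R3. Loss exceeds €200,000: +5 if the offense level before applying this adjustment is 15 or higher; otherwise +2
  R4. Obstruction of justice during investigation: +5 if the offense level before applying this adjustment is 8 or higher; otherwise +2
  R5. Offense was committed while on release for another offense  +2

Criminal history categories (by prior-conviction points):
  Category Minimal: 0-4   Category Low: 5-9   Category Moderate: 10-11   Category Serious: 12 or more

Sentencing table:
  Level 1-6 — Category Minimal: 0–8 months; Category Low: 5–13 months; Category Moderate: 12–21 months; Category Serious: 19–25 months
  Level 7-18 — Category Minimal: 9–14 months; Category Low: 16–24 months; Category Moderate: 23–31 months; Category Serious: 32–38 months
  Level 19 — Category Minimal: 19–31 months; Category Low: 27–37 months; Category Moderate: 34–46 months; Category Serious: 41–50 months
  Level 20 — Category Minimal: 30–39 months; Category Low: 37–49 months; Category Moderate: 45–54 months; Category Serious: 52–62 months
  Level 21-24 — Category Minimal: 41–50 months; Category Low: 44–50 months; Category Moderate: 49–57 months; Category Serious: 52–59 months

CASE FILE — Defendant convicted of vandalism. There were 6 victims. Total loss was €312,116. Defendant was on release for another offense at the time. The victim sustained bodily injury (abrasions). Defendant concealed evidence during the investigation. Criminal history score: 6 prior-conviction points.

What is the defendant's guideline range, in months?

Base offense level for vandalism: 6.
R1 applies: 6 + 1 = 7.
R2 applies: 7 + 2 = 9.
R3 applies (level before this adjustment is 9 < 15, so +2): 9 + 2 = 11.
R4 applies (level before this adjustment is 11 ≥ 8, so +5): 11 + 5 = 16.
R5 applies: 16 + 2 = 18.
Final offense level: 18.
Criminal history: 6 prior points → Category Low (5-9).
Level 18 falls in the 7-18 band.
Grid: Level 7-18 × Category Low = 16-24 months.

16-24 months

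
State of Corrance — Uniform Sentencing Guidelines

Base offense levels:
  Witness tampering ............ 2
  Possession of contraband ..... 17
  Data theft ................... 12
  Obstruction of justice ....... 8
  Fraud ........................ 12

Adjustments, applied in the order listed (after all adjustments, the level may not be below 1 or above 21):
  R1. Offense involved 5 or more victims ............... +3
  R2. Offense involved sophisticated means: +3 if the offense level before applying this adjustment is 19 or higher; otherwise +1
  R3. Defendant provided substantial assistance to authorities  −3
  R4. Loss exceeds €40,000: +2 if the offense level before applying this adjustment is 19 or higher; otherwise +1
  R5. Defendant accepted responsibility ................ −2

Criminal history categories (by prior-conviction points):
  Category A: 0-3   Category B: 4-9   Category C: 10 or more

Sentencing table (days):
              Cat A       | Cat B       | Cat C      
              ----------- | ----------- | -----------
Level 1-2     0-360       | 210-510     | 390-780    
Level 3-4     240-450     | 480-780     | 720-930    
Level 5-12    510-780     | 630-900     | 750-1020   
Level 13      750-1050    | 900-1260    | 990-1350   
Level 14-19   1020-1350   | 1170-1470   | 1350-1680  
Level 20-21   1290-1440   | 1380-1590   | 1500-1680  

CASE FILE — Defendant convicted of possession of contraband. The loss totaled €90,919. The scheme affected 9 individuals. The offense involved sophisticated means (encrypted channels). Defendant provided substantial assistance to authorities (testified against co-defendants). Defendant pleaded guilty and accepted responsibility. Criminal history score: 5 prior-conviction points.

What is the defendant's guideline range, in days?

1380-1590 days

Base offense level for possession of contraband: 17.
R1 applies: 17 + 3 = 20.
R2 applies (level before this adjustment is 20 ≥ 19, so +3): 20 + 3 = 23.
R3 applies: 23 − 3 = 20.
R4 applies (level before this adjustment is 20 ≥ 19, so +2): 20 + 2 = 22.
R5 applies: 22 − 2 = 20.
Final offense level: 20.
Criminal history: 5 prior points → Category B (4-9).
Level 20 falls in the 20-21 band.
Grid: Level 20-21 × Category B = 1380-1590 days.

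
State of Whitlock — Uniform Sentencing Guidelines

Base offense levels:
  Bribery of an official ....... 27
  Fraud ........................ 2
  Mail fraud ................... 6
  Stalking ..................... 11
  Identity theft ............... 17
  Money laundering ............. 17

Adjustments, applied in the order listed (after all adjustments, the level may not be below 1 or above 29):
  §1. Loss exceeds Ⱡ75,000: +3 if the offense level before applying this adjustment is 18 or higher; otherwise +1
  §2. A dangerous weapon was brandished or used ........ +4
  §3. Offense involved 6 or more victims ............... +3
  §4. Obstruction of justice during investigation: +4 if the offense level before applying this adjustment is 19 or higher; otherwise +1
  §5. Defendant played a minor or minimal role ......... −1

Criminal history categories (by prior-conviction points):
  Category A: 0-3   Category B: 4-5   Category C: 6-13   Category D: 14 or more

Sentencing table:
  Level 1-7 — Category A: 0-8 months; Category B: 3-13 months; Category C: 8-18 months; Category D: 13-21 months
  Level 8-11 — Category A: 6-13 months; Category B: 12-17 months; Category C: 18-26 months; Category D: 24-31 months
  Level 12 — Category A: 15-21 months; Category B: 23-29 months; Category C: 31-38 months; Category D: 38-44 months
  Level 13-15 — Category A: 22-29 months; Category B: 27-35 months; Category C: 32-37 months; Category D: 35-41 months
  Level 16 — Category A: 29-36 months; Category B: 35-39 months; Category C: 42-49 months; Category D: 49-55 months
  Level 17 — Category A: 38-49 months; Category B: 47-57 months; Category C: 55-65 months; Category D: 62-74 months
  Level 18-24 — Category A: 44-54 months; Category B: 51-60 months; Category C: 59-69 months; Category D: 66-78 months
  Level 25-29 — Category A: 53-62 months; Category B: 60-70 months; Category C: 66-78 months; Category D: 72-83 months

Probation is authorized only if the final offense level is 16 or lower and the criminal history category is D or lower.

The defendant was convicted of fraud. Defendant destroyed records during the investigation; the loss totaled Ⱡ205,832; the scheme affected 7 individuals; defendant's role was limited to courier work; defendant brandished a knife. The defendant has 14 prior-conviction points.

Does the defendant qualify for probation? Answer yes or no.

Base offense level for fraud: 2.
§1 applies (level before this adjustment is 2 < 18, so +1): 2 + 1 = 3.
§2 applies: 3 + 4 = 7.
§3 applies: 7 + 3 = 10.
§4 applies (level before this adjustment is 10 < 19, so +1): 10 + 1 = 11.
§5 applies: 11 − 1 = 10.
Final offense level: 10.
Criminal history: 14 prior points → Category D (14+).
Level 10 falls in the 8-11 band.
Grid: Level 8-11 × Category D = 24-31 months.
Probation check: level 10 ≤ 16 and category D ≤ D → eligible.

Yes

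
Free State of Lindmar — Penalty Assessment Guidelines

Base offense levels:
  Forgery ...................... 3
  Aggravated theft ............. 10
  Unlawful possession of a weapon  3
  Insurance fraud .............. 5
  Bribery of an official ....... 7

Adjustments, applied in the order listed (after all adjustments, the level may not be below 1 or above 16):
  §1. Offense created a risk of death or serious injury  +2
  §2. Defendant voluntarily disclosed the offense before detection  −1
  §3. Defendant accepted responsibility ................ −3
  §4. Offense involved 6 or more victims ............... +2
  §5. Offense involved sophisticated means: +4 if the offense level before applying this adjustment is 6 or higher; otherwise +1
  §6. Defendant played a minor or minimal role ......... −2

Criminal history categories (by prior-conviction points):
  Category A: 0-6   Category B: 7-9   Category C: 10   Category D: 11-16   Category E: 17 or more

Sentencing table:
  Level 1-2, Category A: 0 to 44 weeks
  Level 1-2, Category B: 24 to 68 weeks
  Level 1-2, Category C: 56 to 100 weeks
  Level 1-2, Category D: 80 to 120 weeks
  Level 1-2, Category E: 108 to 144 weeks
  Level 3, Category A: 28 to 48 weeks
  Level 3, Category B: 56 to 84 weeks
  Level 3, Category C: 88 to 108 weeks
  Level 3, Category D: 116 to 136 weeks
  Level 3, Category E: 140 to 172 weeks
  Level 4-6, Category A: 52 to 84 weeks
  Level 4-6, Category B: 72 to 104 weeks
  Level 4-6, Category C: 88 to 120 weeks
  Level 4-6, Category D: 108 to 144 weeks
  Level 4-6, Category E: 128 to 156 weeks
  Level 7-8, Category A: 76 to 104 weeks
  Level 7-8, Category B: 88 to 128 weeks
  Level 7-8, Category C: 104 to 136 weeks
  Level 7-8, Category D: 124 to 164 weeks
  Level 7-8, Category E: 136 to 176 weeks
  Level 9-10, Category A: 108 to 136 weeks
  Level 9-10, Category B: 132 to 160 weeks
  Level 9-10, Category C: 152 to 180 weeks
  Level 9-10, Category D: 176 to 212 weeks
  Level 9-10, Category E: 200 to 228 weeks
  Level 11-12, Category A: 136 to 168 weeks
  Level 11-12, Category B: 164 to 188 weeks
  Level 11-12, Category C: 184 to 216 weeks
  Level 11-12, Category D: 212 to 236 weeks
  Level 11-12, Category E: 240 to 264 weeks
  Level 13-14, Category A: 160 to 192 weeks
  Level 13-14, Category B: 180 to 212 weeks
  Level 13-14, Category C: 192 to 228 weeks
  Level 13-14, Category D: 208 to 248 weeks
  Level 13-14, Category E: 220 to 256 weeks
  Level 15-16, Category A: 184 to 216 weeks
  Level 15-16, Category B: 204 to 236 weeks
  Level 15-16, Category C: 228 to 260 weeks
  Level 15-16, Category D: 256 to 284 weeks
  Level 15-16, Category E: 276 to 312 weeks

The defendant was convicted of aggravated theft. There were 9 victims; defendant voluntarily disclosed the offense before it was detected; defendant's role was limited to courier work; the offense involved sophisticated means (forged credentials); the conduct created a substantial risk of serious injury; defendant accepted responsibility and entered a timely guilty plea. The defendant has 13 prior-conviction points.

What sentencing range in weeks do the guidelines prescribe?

212-236 weeks

Base offense level for aggravated theft: 10.
§1 applies: 10 + 2 = 12.
§2 applies: 12 − 1 = 11.
§3 applies: 11 − 3 = 8.
§4 applies: 8 + 2 = 10.
§5 applies (level before this adjustment is 10 ≥ 6, so +4): 10 + 4 = 14.
§6 applies: 14 − 2 = 12.
Final offense level: 12.
Criminal history: 13 prior points → Category D (11-16).
Level 12 falls in the 11-12 band.
Grid: Level 11-12 × Category D = 212-236 weeks.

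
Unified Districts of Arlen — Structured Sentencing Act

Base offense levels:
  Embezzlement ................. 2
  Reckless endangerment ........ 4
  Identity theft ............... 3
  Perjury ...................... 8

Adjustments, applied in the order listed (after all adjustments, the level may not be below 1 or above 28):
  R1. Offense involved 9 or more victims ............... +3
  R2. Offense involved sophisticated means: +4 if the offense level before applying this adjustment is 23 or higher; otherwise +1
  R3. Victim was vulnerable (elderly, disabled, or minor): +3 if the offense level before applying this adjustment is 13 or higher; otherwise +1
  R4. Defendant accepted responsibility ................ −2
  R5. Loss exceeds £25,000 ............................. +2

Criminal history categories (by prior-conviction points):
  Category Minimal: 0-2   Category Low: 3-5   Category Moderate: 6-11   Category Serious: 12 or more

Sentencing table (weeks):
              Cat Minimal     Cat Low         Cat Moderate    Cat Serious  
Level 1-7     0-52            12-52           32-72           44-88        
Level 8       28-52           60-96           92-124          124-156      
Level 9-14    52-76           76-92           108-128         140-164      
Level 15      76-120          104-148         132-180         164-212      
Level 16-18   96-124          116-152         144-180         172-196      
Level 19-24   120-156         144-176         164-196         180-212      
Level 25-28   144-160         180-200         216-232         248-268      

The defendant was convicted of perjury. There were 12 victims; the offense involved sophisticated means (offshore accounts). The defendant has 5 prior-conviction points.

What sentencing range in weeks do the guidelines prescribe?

76-92 weeks

Base offense level for perjury: 8.
R1 applies: 8 + 3 = 11.
R2 applies (level before this adjustment is 11 < 23, so +1): 11 + 1 = 12.
R3 does not apply.
R4 does not apply.
R5 does not apply.
Final offense level: 12.
Criminal history: 5 prior points → Category Low (3-5).
Level 12 falls in the 9-14 band.
Grid: Level 9-14 × Category Low = 76-92 weeks.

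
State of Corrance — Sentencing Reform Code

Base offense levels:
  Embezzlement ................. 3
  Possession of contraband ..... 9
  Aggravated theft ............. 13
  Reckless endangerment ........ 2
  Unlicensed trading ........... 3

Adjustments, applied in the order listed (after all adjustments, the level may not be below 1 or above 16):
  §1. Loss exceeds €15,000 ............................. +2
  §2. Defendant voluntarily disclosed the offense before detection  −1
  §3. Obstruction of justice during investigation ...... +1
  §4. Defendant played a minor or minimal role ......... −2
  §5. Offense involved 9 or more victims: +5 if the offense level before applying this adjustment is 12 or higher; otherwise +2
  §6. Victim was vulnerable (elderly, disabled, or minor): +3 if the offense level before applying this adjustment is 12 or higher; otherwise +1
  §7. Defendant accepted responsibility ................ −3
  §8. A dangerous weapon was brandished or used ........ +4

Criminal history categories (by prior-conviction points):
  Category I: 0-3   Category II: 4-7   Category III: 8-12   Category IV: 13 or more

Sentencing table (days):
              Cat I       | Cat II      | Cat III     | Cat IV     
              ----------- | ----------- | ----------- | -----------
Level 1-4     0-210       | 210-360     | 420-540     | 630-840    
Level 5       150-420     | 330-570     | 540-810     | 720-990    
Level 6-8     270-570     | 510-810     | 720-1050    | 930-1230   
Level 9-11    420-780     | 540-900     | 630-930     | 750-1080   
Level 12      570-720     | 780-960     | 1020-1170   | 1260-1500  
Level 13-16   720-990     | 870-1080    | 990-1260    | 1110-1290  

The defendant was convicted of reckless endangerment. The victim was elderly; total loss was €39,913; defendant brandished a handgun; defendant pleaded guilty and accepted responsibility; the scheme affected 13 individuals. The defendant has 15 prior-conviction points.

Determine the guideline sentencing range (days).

930-1230 days

Base offense level for reckless endangerment: 2.
§1 applies: 2 + 2 = 4.
§2 does not apply.
§5 applies (level before this adjustment is 4 < 12, so +2): 4 + 2 = 6.
§6 applies (level before this adjustment is 6 < 12, so +1): 6 + 1 = 7.
§7 applies: 7 − 3 = 4.
§8 applies: 4 + 4 = 8.
Final offense level: 8.
Criminal history: 15 prior points → Category IV (13+).
Level 8 falls in the 6-8 band.
Grid: Level 6-8 × Category IV = 930-1230 days.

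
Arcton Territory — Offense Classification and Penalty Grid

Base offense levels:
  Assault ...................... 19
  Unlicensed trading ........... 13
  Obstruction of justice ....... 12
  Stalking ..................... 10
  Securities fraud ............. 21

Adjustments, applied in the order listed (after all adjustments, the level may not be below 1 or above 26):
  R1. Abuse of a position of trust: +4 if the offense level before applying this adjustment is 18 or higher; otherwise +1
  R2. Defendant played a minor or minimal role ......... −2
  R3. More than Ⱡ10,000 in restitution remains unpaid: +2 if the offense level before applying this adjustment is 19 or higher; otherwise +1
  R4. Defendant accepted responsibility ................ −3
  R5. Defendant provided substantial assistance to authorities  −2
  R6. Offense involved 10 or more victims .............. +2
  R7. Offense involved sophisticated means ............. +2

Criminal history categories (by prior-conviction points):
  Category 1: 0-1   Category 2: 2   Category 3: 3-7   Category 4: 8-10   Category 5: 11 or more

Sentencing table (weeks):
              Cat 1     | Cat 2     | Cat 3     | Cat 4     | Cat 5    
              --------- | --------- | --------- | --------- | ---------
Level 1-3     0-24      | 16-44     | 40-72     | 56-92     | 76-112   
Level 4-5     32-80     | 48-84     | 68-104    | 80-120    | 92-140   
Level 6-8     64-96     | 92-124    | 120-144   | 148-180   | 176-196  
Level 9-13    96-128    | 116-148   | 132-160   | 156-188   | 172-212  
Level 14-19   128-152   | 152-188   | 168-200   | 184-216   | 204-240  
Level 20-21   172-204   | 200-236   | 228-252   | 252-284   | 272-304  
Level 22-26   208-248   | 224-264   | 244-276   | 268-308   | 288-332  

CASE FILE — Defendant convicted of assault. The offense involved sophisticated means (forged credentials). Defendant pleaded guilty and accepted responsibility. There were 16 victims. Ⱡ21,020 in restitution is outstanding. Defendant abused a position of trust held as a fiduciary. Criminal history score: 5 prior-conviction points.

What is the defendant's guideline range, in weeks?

Base offense level for assault: 19.
R1 applies (level before this adjustment is 19 ≥ 18, so +4): 19 + 4 = 23.
R2 does not apply.
R3 applies (level before this adjustment is 23 ≥ 19, so +2): 23 + 2 = 25.
R4 applies: 25 − 3 = 22.
R5 does not apply.
R6 applies: 22 + 2 = 24.
R7 applies: 24 + 2 = 26.
Final offense level: 26.
Criminal history: 5 prior points → Category 3 (3-7).
Level 26 falls in the 22-26 band.
Grid: Level 22-26 × Category 3 = 244-276 weeks.

244-276 weeks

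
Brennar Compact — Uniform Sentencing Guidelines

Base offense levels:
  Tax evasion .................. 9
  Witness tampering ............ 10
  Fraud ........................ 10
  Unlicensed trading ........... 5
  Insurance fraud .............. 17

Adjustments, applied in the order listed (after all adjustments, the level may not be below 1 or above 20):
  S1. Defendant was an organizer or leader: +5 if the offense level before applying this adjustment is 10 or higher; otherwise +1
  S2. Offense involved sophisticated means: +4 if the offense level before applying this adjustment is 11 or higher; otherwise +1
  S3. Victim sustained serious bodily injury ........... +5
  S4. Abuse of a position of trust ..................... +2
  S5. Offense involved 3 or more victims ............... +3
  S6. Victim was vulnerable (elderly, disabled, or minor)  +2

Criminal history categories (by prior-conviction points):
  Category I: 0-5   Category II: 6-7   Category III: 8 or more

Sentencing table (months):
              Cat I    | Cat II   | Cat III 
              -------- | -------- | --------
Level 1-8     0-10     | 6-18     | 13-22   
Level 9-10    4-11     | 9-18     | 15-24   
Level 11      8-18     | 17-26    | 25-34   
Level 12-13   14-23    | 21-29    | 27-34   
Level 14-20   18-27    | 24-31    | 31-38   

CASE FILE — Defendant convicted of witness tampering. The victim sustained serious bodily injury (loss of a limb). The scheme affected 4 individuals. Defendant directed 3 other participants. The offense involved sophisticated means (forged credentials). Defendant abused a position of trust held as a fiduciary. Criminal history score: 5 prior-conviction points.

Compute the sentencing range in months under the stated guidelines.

18-27 months

Base offense level for witness tampering: 10.
S1 applies (level before this adjustment is 10 ≥ 10, so +5): 10 + 5 = 15.
S2 applies (level before this adjustment is 15 ≥ 11, so +4): 15 + 4 = 19.
S3 applies: 19 + 5 = 24.
S4 applies: 24 + 2 = 26.
S5 applies: 26 + 3 = 29.
Level 29 exceeds the maximum of 20; capped at 20.
Final offense level: 20.
Criminal history: 5 prior points → Category I (0-5).
Level 20 falls in the 14-20 band.
Grid: Level 14-20 × Category I = 18-27 months.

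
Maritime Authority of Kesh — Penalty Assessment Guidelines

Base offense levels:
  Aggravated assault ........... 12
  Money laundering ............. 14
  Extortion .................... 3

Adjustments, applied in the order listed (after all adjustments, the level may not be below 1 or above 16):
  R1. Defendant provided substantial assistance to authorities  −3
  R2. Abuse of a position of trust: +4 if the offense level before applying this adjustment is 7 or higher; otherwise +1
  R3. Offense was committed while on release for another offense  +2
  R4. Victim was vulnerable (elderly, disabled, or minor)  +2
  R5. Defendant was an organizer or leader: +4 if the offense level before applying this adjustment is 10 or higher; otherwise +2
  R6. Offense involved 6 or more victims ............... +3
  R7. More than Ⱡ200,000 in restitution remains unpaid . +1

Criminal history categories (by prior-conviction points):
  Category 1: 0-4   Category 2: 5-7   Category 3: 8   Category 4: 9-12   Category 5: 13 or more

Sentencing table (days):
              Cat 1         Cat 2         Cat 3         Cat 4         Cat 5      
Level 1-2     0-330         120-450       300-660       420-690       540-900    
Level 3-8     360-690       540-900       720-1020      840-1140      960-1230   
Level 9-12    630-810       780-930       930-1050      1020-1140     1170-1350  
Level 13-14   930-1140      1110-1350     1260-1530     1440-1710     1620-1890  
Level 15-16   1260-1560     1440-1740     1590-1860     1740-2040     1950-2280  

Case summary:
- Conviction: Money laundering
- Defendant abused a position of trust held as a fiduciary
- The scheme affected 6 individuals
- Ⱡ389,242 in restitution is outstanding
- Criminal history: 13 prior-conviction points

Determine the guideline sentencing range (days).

1950-2280 days

Base offense level for money laundering: 14.
R2 applies (level before this adjustment is 14 ≥ 7, so +4): 14 + 4 = 18.
R4 does not apply.
R6 applies: 18 + 3 = 21.
R7 applies: 21 + 1 = 22.
Level 22 exceeds the maximum of 16; capped at 16.
Final offense level: 16.
Criminal history: 13 prior points → Category 5 (13+).
Level 16 falls in the 15-16 band.
Grid: Level 15-16 × Category 5 = 1950-2280 days.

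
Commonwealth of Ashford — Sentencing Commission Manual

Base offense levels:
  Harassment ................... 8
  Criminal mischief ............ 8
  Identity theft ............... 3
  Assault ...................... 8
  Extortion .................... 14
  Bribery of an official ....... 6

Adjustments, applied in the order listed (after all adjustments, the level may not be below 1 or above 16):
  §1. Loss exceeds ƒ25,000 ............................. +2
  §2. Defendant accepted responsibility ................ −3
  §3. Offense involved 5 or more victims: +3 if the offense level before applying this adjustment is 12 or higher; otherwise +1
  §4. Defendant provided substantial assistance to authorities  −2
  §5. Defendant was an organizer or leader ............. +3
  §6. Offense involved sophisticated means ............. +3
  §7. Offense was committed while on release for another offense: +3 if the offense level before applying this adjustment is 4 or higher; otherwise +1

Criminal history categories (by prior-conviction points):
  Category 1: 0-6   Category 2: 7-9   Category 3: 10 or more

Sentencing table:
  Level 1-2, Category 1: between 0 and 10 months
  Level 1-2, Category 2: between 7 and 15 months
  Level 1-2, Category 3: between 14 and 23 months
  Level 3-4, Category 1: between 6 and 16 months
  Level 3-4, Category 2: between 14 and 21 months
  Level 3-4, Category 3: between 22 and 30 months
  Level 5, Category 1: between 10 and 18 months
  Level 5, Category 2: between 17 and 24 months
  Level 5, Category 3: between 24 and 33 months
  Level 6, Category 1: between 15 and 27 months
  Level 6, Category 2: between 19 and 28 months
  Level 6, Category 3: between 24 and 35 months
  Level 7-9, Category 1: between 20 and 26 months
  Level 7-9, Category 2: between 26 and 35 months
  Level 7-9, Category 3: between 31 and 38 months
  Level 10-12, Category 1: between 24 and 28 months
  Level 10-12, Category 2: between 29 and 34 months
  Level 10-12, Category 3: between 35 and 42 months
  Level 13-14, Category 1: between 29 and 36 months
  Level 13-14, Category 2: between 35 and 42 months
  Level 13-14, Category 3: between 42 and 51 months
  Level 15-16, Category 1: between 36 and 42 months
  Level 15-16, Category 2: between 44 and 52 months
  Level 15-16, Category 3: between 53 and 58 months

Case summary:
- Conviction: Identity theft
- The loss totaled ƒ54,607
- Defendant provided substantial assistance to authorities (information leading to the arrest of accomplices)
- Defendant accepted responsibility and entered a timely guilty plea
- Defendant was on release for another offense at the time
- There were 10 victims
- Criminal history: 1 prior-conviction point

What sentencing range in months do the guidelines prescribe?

0-10 months

Base offense level for identity theft: 3.
§1 applies: 3 + 2 = 5.
§2 applies: 5 − 3 = 2.
§3 applies (level before this adjustment is 2 < 12, so +1): 2 + 1 = 3.
§4 applies: 3 − 2 = 1.
§6 does not apply.
§7 applies (level before this adjustment is 1 < 4, so +1): 1 + 1 = 2.
Final offense level: 2.
Criminal history: 1 prior point → Category 1 (0-6).
Level 2 falls in the 1-2 band.
Grid: Level 1-2 × Category 1 = 0-10 months.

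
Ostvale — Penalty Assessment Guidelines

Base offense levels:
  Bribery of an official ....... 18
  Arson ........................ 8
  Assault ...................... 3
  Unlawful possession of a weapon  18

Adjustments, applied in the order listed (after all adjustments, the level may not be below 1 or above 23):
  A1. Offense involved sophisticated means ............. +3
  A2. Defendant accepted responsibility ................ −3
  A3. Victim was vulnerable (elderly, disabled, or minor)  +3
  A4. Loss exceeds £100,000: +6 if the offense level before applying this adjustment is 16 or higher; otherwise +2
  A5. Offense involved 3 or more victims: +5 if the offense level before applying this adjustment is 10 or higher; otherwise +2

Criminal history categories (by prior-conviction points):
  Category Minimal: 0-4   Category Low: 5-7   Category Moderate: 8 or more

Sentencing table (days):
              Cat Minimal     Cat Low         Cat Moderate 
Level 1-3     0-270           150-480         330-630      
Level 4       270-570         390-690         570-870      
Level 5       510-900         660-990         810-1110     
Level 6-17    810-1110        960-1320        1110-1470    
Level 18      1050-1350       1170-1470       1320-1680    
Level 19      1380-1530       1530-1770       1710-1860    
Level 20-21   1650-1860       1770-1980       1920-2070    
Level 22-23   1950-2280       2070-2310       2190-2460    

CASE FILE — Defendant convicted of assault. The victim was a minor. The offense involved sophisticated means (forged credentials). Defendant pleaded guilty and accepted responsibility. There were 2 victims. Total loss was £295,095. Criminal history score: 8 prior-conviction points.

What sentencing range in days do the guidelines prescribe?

1110-1470 days

Base offense level for assault: 3.
A1 applies: 3 + 3 = 6.
A2 applies: 6 − 3 = 3.
A3 applies: 3 + 3 = 6.
A4 applies (level before this adjustment is 6 < 16, so +2): 6 + 2 = 8.
A5 does not apply.
Final offense level: 8.
Criminal history: 8 prior points → Category Moderate (8+).
Level 8 falls in the 6-17 band.
Grid: Level 6-17 × Category Moderate = 1110-1470 days.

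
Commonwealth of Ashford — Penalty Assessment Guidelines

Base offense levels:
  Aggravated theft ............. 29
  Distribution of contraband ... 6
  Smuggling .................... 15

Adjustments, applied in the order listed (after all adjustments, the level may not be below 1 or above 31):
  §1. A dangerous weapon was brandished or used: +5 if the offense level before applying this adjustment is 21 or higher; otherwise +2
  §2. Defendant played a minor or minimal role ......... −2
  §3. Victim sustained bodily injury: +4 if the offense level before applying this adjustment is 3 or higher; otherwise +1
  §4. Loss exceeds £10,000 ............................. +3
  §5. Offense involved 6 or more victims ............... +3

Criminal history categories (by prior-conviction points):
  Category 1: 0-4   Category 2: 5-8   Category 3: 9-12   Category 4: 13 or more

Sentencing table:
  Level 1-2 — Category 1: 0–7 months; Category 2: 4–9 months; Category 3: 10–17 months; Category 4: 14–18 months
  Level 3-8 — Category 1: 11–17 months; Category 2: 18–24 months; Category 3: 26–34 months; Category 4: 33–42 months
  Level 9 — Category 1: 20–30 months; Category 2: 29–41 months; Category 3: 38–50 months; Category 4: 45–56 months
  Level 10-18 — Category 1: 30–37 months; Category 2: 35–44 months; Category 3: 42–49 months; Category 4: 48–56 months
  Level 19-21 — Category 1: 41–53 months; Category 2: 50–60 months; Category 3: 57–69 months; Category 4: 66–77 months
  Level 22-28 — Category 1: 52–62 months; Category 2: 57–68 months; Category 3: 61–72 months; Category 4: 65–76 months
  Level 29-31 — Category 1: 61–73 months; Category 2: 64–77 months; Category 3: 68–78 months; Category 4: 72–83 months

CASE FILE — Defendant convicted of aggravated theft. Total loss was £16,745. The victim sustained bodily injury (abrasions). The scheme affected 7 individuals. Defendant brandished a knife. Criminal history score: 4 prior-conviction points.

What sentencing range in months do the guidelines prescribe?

Base offense level for aggravated theft: 29.
§1 applies (level before this adjustment is 29 ≥ 21, so +5): 29 + 5 = 34.
§2 does not apply.
§3 applies (level before this adjustment is 34 ≥ 3, so +4): 34 + 4 = 38.
§4 applies: 38 + 3 = 41.
§5 applies: 41 + 3 = 44.
Level 44 exceeds the maximum of 31; capped at 31.
Final offense level: 31.
Criminal history: 4 prior points → Category 1 (0-4).
Level 31 falls in the 29-31 band.
Grid: Level 29-31 × Category 1 = 61-73 months.

61-73 months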